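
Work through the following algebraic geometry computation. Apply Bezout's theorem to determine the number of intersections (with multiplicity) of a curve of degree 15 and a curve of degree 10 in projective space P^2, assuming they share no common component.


Bezout's theorem states the intersection count equals the product of degrees.
Intersection count = 15 * 10 = 150

150


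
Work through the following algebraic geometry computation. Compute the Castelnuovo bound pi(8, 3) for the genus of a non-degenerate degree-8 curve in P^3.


Castelnuovo's bound: write d - 1 = m(r-1) + epsilon with 0 <= epsilon < r-1.
d - 1 = 8 - 1 = 7
r - 1 = 3 - 1 = 2
7 = 3*2 + 1, so m = 3, epsilon = 1
pi(d, r) = m(m-1)(r-1)/2 + m*epsilon
= 3*2*2/2 + 3*1
= 12/2 + 3
= 6 + 3 = 9

9


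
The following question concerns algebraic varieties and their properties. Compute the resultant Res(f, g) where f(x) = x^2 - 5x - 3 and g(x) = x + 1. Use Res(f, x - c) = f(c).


For Res(f, x - c), we evaluate f at x = c.
f(-1) = (-1)^2 - 5*(-1) - 3
= 1 + 5 - 3
= 6 - 3 = 3
Res(f, g) = 3

3


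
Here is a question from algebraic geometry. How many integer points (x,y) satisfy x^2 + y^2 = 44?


Systematically check integer values of x where x^2 <= 44.
For each valid x, check if 44 - x^2 is a perfect square.
Total integer solutions found: 0

0


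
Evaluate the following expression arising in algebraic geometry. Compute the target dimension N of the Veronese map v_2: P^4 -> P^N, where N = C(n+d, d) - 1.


The Veronese embedding v_d: P^n -> P^N maps each point to all
degree-d monomials in n+1 homogeneous coordinates.
N = C(n+d, d) - 1
N = C(4+2, 2) - 1
N = C(6, 2) - 1
C(6, 2) = 15
N = 15 - 1 = 14

14


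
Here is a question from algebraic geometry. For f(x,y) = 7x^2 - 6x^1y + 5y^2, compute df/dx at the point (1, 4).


df/dx = 2*7*x^1 + 1*(-6)*x^0*y
At (1,4): 2*7*1^1 + 1*(-6)*1^0*4
= 14 - 24
= -10

-10


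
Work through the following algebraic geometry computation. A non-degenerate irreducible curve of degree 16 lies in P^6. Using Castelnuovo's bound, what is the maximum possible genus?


Castelnuovo's bound: write d - 1 = m(r-1) + epsilon with 0 <= epsilon < r-1.
d - 1 = 16 - 1 = 15
r - 1 = 6 - 1 = 5
15 = 3*5 + 0, so m = 3, epsilon = 0
pi(d, r) = m(m-1)(r-1)/2 + m*epsilon
= 3*2*5/2 + 3*0
= 30/2 + 0
= 15 + 0 = 15

15


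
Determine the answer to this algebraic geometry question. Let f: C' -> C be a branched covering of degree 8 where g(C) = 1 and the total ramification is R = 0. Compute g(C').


Riemann-Hurwitz formula: 2g' - 2 = d(2g - 2) + R
Given: d = 8, g = 1, R = 0
2g' - 2 = 8*(2*1 - 2) + 0
2g' - 2 = 8*0 + 0
2g' - 2 = 0 + 0 = 0
2g' = 2
g' = 1

1


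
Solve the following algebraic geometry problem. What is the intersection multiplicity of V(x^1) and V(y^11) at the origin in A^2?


The intersection multiplicity of V(x^a) and V(y^b) at the origin is:
I(O; V(x^1), V(y^11)) = dim_k(k[x,y]/(x^1, y^11))
A basis for k[x,y]/(x^1, y^11) is the set of monomials x^i * y^j
where 0 <= i < 1 and 0 <= j < 11.
The number of such monomials is 1 * 11 = 11

11


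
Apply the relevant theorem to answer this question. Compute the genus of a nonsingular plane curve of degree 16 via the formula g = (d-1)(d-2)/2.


Using the genus formula for smooth plane curves:
g = (d-1)(d-2)/2
g = (16-1)(16-2)/2
g = 15*14/2
g = 210/2 = 105

105


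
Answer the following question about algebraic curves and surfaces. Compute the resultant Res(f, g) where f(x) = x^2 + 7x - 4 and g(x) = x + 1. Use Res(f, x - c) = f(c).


For Res(f, x - c), we evaluate f at x = c.
f(-1) = (-1)^2 + 7*(-1) - 4
= 1 - 7 - 4
= -6 - 4 = -10
Res(f, g) = -10

-10


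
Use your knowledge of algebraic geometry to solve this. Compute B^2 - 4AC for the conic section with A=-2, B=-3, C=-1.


The discriminant of a conic Ax^2 + Bxy + Cy^2 + ... = 0 is B^2 - 4AC.
B^2 = (-3)^2 = 9
4AC = 4*(-2)*(-1) = 8
Discriminant = 9 - 8 = 1

1


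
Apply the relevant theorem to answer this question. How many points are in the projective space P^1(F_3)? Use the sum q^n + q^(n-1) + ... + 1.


P^1(F_3) has (q^(n+1) - 1)/(q - 1) points.
= 3^1 + 3^0
= 3 + 1
= 4

4


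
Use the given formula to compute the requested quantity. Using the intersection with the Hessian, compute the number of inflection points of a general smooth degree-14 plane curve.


For a general smooth plane curve C of degree d, the inflection points are
the intersection of C with its Hessian curve, which has degree 3(d-2).
By Bezout, the total intersection number is d * 3(d-2) = 14 * 36 = 504.
For a general curve every flex is ordinary, so each contributes
multiplicity 1 to C·Hess(C), and the number of distinct inflection
points is 3d(d-2).
Inflection points = 3*14*(14-2) = 3*14*12 = 504

504


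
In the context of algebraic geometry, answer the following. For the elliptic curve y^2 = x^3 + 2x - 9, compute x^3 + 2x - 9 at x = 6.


Compute x^3 + 2x - 9 at x = 6:
x^3 = 6^3 = 216
2*x = 2*6 = 12
Sum: 216 + 12 - 9 = 219

219


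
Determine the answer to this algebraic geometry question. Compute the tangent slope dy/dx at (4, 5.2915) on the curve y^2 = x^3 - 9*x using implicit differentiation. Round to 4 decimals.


Using implicit differentiation of y^2 = x^3 - 9*x:
2y * dy/dx = 3x^2 - 9
dy/dx = (3x^2 - 9)/(2y)
Numerator: 3*4^2 - 9 = 39
Denominator: 2*5.2915 = 10.583
dy/dx = 39/10.583 = 3.6852

3.6852


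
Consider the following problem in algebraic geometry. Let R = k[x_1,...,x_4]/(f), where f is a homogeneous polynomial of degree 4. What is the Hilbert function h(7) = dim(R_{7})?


For R = k[x_1,...,x_n]/(f) with f homogeneous of degree e:
The Hilbert series is (1 - t^e)/(1 - t)^n.
So h(d) = C(d+n-1, n-1) - C(d-e+n-1, n-1) for d >= e.
With n=4, e=4, d=7:
C(7+4-1, 4-1) = C(10, 3) = 120
C(7-4+4-1, 4-1) = C(6, 3) = 20
h(7) = 120 - 20 = 100

100


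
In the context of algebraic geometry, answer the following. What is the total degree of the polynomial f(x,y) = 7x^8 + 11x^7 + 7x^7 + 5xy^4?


Examine each term for its total degree (sum of exponents).
  Term '7x^8' has total degree 8+0 = 8.
  Term '11x^7' has total degree 7+0 = 7.
  Term '7x^7' has total degree 7+0 = 7.
  Term '5xy^4' has total degree 1+4 = 5.
The maximum total degree among all terms is 8.

8


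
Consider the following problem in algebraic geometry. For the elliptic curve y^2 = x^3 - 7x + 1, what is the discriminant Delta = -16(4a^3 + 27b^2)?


Compute each component:
4a^3 = 4*(-7)^3 = 4*(-343) = -1372
27b^2 = 27*1^2 = 27*1 = 27
4a^3 + 27b^2 = -1372 + 27 = -1345
Delta = -16*(-1345) = 21520

21520


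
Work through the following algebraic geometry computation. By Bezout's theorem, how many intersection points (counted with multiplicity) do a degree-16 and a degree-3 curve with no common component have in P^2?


Bezout's theorem states the intersection count equals the product of degrees.
Intersection count = 16 * 3 = 48

48


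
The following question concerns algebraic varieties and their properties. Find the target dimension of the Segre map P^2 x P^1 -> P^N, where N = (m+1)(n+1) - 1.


The Segre embedding maps P^m x P^n into P^N via
all products of coordinates from each factor.
N = (m+1)(n+1) - 1
N = (2+1)(1+1) - 1
N = 3*2 - 1
N = 6 - 1 = 5

5


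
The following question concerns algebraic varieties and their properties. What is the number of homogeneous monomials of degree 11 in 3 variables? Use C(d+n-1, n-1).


The number of degree-11 monomials in 3 variables is C(d+n-1, n-1).
= C(11+3-1, 3-1) = C(13, 2)
= 78

78


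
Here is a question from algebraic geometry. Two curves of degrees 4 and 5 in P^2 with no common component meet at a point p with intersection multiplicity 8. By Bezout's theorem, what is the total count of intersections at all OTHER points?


By Bezout's theorem, the total intersection number is d1 * d2.
Total = 4 * 5 = 20
Intersection multiplicity at p = 8
Remaining intersections = 20 - 8 = 12

12


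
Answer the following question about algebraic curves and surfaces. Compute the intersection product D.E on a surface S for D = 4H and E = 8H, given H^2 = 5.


Using bilinearity of the intersection pairing on a surface S:
(aH).(bH) = ab * (H.H)
We have H^2 = 5.
D.E = (4H).(8H) = 4*8*5
= 32*5
= 160

160


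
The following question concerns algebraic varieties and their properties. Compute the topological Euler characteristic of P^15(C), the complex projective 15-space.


The complex projective space P^15 has one cell in each even real dimension 0, 2, ..., 30.
The cohomology groups are H^{2k}(P^15) = Z for k = 0,...,15, and 0 otherwise.
Euler characteristic = sum of Betti numbers = 1 per even-dimensional cohomology group.
chi(P^15) = 15 + 1 = 16

16


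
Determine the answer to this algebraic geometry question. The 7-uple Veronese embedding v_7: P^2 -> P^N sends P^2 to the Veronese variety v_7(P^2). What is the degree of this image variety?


The Veronese variety v_7(P^2) has degree d^r.
d^r = 7^2 = 49

49


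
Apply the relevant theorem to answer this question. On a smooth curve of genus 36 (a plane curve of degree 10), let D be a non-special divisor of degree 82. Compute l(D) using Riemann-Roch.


First, compute the genus of a smooth plane curve of degree 10:
g = (d-1)(d-2)/2 = (10-1)(10-2)/2 = 36
For a non-special divisor D (i.e., h^1(D) = 0), Riemann-Roch gives:
l(D) = deg(D) - g + 1
Since deg(D) = 82 >= 2g - 1 = 71, D is non-special.
l(D) = 82 - 36 + 1 = 47

47


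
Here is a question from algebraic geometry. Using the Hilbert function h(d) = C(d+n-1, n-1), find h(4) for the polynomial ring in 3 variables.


The Hilbert function for the polynomial ring in 3 variables is:
h(d) = C(d+n-1, n-1)
h(4) = C(4+3-1, 3-1) = C(6, 2)
= 6! / (2! * 4!)
= 15

15


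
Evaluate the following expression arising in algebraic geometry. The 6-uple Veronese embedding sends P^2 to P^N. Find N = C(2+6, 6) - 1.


The Veronese embedding v_d: P^n -> P^N maps each point to all
degree-d monomials in n+1 homogeneous coordinates.
N = C(n+d, d) - 1
N = C(2+6, 6) - 1
N = C(8, 6) - 1
C(8, 6) = 28
N = 28 - 1 = 27

27


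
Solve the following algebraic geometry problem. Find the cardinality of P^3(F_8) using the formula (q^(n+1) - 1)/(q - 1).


P^3(F_8) has (q^(n+1) - 1)/(q - 1) points.
= 8^3 + 8^2 + 8^1 + 8^0
= 512 + 64 + 8 + 1
= 585

585


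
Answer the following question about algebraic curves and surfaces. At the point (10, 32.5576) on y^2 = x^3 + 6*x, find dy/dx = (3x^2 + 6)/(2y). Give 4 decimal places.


Using implicit differentiation of y^2 = x^3 + 6*x:
2y * dy/dx = 3x^2 + 6
dy/dx = (3x^2 + 6)/(2y)
Numerator: 3*10^2 + 6 = 306
Denominator: 2*32.5576 = 65.1152
dy/dx = 306/65.1152 = 4.6994

4.6994


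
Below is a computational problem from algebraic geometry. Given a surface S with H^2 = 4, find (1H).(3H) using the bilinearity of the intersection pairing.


Using bilinearity of the intersection pairing on a surface S:
(aH).(bH) = ab * (H.H)
We have H^2 = 4.
D.E = (1H).(3H) = 1*3*4
= 3*4
= 12

12


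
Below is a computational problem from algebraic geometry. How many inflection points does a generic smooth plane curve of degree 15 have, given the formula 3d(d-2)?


For a general smooth plane curve C of degree d, the inflection points are
the intersection of C with its Hessian curve, which has degree 3(d-2).
By Bezout, the total intersection number is d * 3(d-2) = 15 * 39 = 585.
For a general curve every flex is ordinary, so each contributes
multiplicity 1 to C·Hess(C), and the number of distinct inflection
points is 3d(d-2).
Inflection points = 3*15*(15-2) = 3*15*13 = 585

585


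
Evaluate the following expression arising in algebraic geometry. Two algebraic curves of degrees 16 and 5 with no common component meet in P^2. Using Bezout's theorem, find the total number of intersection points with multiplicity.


Bezout's theorem states the intersection count equals the product of degrees.
Intersection count = 16 * 5 = 80

80


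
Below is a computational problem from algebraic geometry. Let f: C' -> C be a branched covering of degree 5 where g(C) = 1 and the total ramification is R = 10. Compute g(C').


Riemann-Hurwitz formula: 2g' - 2 = d(2g - 2) + R
Given: d = 5, g = 1, R = 10
2g' - 2 = 5*(2*1 - 2) + 10
2g' - 2 = 5*0 + 10
2g' - 2 = 0 + 10 = 10
2g' = 12
g' = 6

6


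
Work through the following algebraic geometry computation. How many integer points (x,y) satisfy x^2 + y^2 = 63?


Systematically check integer values of x where x^2 <= 63.
For each valid x, check if 63 - x^2 is a perfect square.
Total integer solutions found: 0

0


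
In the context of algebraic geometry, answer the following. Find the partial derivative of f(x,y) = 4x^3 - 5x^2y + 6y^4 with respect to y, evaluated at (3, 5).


df/dy = (-5)*x^2 + 4*6*y^3
At (3,5): (-5)*3^2 + 4*6*5^3
= -45 + 3000
= 2955

2955


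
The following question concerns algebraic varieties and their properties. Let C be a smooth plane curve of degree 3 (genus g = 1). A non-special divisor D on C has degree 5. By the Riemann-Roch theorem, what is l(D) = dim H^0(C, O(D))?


First, compute the genus of a smooth plane curve of degree 3:
g = (d-1)(d-2)/2 = (3-1)(3-2)/2 = 1
For a non-special divisor D (i.e., h^1(D) = 0), Riemann-Roch gives:
l(D) = deg(D) - g + 1
Since deg(D) = 5 >= 2g - 1 = 1, D is non-special.
l(D) = 5 - 1 + 1 = 5

5


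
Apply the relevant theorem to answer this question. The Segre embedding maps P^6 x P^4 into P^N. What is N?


The Segre embedding maps P^m x P^n into P^N via
all products of coordinates from each factor.
N = (m+1)(n+1) - 1
N = (6+1)(4+1) - 1
N = 7*5 - 1
N = 35 - 1 = 34

34


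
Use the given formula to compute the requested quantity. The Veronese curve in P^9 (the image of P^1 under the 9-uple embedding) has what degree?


The rational normal curve in P^9 is the image of P^1 under the 9-uple Veronese.
A general hyperplane in P^9 pulls back to a degree-9 form on P^1, which has 9 zeros,
so the curve meets a general hyperplane in 9 points. Degree = 9.

9


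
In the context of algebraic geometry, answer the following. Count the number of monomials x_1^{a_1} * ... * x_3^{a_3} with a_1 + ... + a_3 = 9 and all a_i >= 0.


The number of degree-9 monomials in 3 variables is C(d+n-1, n-1).
= C(9+3-1, 3-1) = C(11, 2)
= 55

55


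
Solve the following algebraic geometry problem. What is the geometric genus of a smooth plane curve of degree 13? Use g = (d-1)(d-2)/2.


Using the genus formula for smooth plane curves:
g = (d-1)(d-2)/2
g = (13-1)(13-2)/2
g = 12*11/2
g = 132/2 = 66

66


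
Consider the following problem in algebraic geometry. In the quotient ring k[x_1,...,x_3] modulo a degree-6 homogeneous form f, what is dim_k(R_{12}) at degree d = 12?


For R = k[x_1,...,x_n]/(f) with f homogeneous of degree e:
The Hilbert series is (1 - t^e)/(1 - t)^n.
So h(d) = C(d+n-1, n-1) - C(d-e+n-1, n-1) for d >= e.
With n=3, e=6, d=12:
C(12+3-1, 3-1) = C(14, 2) = 91
C(12-6+3-1, 3-1) = C(8, 2) = 28
h(12) = 91 - 28 = 63

63


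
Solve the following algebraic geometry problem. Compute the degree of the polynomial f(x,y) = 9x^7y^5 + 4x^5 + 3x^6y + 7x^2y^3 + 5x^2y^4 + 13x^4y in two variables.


Examine each term for its total degree (sum of exponents).
  Term '9x^7y^5' has total degree 7+5 = 12.
  Term '4x^5' has total degree 5+0 = 5.
  Term '3x^6y' has total degree 6+1 = 7.
  Term '7x^2y^3' has total degree 2+3 = 5.
  Term '5x^2y^4' has total degree 2+4 = 6.
  Term '13x^4y' has total degree 4+1 = 5.
The maximum total degree among all terms is 12.

12


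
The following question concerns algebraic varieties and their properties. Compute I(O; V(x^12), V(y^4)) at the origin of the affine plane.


The intersection multiplicity of V(x^a) and V(y^b) at the origin is:
I(O; V(x^12), V(y^4)) = dim_k(k[x,y]/(x^12, y^4))
A basis for k[x,y]/(x^12, y^4) is the set of monomials x^i * y^j
where 0 <= i < 12 and 0 <= j < 4.
The number of such monomials is 12 * 4 = 48

48


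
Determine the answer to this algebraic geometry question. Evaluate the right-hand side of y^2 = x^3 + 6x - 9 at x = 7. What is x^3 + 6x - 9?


Compute x^3 + 6x - 9 at x = 7:
x^3 = 7^3 = 343
6*x = 6*7 = 42
Sum: 343 + 42 - 9 = 376

376


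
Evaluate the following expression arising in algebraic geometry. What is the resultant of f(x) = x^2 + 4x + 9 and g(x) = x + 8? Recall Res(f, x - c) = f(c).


For Res(f, x - c), we evaluate f at x = c.
f(-8) = (-8)^2 + 4*(-8) + 9
= 64 - 32 + 9
= 32 + 9 = 41
Res(f, g) = 41

41


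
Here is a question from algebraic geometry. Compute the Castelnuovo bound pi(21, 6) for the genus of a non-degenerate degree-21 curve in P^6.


Castelnuovo's bound: write d - 1 = m(r-1) + epsilon with 0 <= epsilon < r-1.
d - 1 = 21 - 1 = 20
r - 1 = 6 - 1 = 5
20 = 4*5 + 0, so m = 4, epsilon = 0
pi(d, r) = m(m-1)(r-1)/2 + m*epsilon
= 4*3*5/2 + 4*0
= 60/2 + 0
= 30 + 0 = 30

30


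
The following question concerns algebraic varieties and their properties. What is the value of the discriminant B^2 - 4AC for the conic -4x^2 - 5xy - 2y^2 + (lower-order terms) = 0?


The discriminant of a conic Ax^2 + Bxy + Cy^2 + ... = 0 is B^2 - 4AC.
B^2 = (-5)^2 = 25
4AC = 4*(-4)*(-2) = 32
Discriminant = 25 - 32 = -7

-7


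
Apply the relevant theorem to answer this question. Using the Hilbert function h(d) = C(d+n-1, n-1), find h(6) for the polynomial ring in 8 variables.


The Hilbert function for the polynomial ring in 8 variables is:
h(d) = C(d+n-1, n-1)
h(6) = C(6+8-1, 8-1) = C(13, 7)
= 13! / (7! * 6!)
= 1716

1716


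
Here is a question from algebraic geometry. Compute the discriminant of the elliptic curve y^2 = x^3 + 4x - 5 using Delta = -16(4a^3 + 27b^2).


Compute each component:
4a^3 = 4*4^3 = 4*64 = 256
27b^2 = 27*(-5)^2 = 27*25 = 675
4a^3 + 27b^2 = 256 + 675 = 931
Delta = -16*931 = -14896

-14896


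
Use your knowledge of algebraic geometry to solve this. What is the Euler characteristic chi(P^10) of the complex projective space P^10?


The complex projective space P^10 has one cell in each even real dimension 0, 2, ..., 20.
The cohomology groups are H^{2k}(P^10) = Z for k = 0,...,10, and 0 otherwise.
Euler characteristic = sum of Betti numbers = 1 per even-dimensional cohomology group.
chi(P^10) = 10 + 1 = 11

11


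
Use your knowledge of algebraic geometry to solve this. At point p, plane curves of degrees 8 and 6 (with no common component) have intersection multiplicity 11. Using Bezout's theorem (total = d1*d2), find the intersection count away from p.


By Bezout's theorem, the total intersection number is d1 * d2.
Total = 8 * 6 = 48
Intersection multiplicity at p = 11
Remaining intersections = 48 - 11 = 37

37


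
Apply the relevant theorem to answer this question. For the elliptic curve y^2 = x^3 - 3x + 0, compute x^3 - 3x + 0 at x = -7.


Compute x^3 - 3x + 0 at x = -7:
x^3 = (-7)^3 = -343
(-3)*x = (-3)*(-7) = 21
Sum: -343 + 21 + 0 = -322

-322


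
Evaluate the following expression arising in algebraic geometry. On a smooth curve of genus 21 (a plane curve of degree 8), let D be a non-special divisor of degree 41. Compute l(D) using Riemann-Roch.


First, compute the genus of a smooth plane curve of degree 8:
g = (d-1)(d-2)/2 = (8-1)(8-2)/2 = 21
For a non-special divisor D (i.e., h^1(D) = 0), Riemann-Roch gives:
l(D) = deg(D) - g + 1
Since deg(D) = 41 >= 2g - 1 = 41, D is non-special.
l(D) = 41 - 21 + 1 = 21

21


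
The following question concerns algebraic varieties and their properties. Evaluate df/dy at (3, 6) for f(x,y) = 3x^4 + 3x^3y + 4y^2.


df/dy = 3*x^3 + 2*4*y^1
At (3,6): 3*3^3 + 2*4*6^1
= 81 + 48
= 129

129


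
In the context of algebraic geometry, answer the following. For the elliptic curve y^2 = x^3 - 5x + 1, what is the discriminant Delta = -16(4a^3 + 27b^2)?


Compute each component:
4a^3 = 4*(-5)^3 = 4*(-125) = -500
27b^2 = 27*1^2 = 27*1 = 27
4a^3 + 27b^2 = -500 + 27 = -473
Delta = -16*(-473) = 7568

7568


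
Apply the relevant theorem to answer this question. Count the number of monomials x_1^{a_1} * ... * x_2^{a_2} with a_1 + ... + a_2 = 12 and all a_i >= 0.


The number of degree-12 monomials in 2 variables is C(d+n-1, n-1).
= C(12+2-1, 2-1) = C(13, 1)
= 13

13


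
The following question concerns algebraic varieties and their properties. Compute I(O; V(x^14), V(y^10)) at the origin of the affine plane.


The intersection multiplicity of V(x^a) and V(y^b) at the origin is:
I(O; V(x^14), V(y^10)) = dim_k(k[x,y]/(x^14, y^10))
A basis for k[x,y]/(x^14, y^10) is the set of monomials x^i * y^j
where 0 <= i < 14 and 0 <= j < 10.
The number of such monomials is 14 * 10 = 140

140


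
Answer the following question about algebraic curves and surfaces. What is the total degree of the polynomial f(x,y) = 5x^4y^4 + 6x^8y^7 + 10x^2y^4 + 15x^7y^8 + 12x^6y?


Examine each term for its total degree (sum of exponents).
  Term '5x^4y^4' has total degree 4+4 = 8.
  Term '6x^8y^7' has total degree 8+7 = 15.
  Term '10x^2y^4' has total degree 2+4 = 6.
  Term '15x^7y^8' has total degree 7+8 = 15.
  Term '12x^6y' has total degree 6+1 = 7.
The maximum total degree among all terms is 15.

15


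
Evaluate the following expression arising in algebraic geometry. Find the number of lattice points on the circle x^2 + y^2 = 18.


Systematically check integer values of x where x^2 <= 18.
For each valid x, check if 18 - x^2 is a perfect square.
x=3: 18 - 9 = 9, sqrt = 3 (valid)
Total integer solutions found: 4

4


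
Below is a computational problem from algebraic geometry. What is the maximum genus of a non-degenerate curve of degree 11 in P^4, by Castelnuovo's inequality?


Castelnuovo's bound: write d - 1 = m(r-1) + epsilon with 0 <= epsilon < r-1.
d - 1 = 11 - 1 = 10
r - 1 = 4 - 1 = 3
10 = 3*3 + 1, so m = 3, epsilon = 1
pi(d, r) = m(m-1)(r-1)/2 + m*epsilon
= 3*2*3/2 + 3*1
= 18/2 + 3
= 9 + 3 = 12

12


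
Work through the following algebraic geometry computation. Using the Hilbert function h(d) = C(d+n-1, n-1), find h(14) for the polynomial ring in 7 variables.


The Hilbert function for the polynomial ring in 7 variables is:
h(d) = C(d+n-1, n-1)
h(14) = C(14+7-1, 7-1) = C(20, 6)
= 20! / (6! * 14!)
= 38760

38760


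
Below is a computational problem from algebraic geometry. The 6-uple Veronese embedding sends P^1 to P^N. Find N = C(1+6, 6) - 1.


The Veronese embedding v_d: P^n -> P^N maps each point to all
degree-d monomials in n+1 homogeneous coordinates.
N = C(n+d, d) - 1
N = C(1+6, 6) - 1
N = C(7, 6) - 1
C(7, 6) = 7
N = 7 - 1 = 6

6


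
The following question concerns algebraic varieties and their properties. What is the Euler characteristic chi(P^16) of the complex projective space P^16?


The complex projective space P^16 has one cell in each even real dimension 0, 2, ..., 32.
The cohomology groups are H^{2k}(P^16) = Z for k = 0,...,16, and 0 otherwise.
Euler characteristic = sum of Betti numbers = 1 per even-dimensional cohomology group.
chi(P^16) = 16 + 1 = 17

17


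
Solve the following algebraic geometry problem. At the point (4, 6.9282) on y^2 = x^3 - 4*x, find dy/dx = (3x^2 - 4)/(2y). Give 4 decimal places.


Using implicit differentiation of y^2 = x^3 - 4*x:
2y * dy/dx = 3x^2 - 4
dy/dx = (3x^2 - 4)/(2y)
Numerator: 3*4^2 - 4 = 44
Denominator: 2*6.9282 = 13.8564
dy/dx = 44/13.8564 = 3.1754

3.1754


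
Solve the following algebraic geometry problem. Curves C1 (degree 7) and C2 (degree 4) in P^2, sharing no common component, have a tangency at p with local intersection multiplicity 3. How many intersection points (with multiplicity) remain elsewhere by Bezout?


By Bezout's theorem, the total intersection number is d1 * d2.
Total = 7 * 4 = 28
Intersection multiplicity at p = 3
Remaining intersections = 28 - 3 = 25

25


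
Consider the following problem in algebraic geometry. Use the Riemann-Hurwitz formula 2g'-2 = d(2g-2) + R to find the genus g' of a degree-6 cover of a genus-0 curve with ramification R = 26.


Riemann-Hurwitz formula: 2g' - 2 = d(2g - 2) + R
Given: d = 6, g = 0, R = 26
2g' - 2 = 6*(2*0 - 2) + 26
2g' - 2 = 6*(-2) + 26
2g' - 2 = -12 + 26 = 14
2g' = 16
g' = 8

8


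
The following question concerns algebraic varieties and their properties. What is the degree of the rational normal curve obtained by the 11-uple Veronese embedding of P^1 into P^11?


The rational normal curve in P^11 is the image of P^1 under the 11-uple Veronese.
A general hyperplane in P^11 pulls back to a degree-11 form on P^1, which has 11 zeros,
so the curve meets a general hyperplane in 11 points. Degree = 11.

11


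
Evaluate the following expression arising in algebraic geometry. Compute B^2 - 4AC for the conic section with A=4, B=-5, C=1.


The discriminant of a conic Ax^2 + Bxy + Cy^2 + ... = 0 is B^2 - 4AC.
B^2 = (-5)^2 = 25
4AC = 4*4*1 = 16
Discriminant = 25 - 16 = 9

9


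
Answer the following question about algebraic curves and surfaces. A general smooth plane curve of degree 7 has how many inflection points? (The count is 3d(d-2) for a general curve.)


For a general smooth plane curve C of degree d, the inflection points are
the intersection of C with its Hessian curve, which has degree 3(d-2).
By Bezout, the total intersection number is d * 3(d-2) = 7 * 15 = 105.
For a general curve every flex is ordinary, so each contributes
multiplicity 1 to C·Hess(C), and the number of distinct inflection
points is 3d(d-2).
Inflection points = 3*7*(7-2) = 3*7*5 = 105

105


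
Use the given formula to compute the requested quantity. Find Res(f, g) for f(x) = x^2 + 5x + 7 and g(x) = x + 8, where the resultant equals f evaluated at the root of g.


For Res(f, x - c), we evaluate f at x = c.
f(-8) = (-8)^2 + 5*(-8) + 7
= 64 - 40 + 7
= 24 + 7 = 31
Res(f, g) = 31

31


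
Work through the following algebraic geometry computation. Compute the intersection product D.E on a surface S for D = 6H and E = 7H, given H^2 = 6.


Using bilinearity of the intersection pairing on a surface S:
(aH).(bH) = ab * (H.H)
We have H^2 = 6.
D.E = (6H).(7H) = 6*7*6
= 42*6
= 252

252


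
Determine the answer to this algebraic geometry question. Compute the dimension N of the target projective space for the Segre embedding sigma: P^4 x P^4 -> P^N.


The Segre embedding maps P^m x P^n into P^N via
all products of coordinates from each factor.
N = (m+1)(n+1) - 1
N = (4+1)(4+1) - 1
N = 5*5 - 1
N = 25 - 1 = 24

24


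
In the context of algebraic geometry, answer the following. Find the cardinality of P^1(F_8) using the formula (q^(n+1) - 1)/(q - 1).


P^1(F_8) has (q^(n+1) - 1)/(q - 1) points.
= 8^1 + 8^0
= 8 + 1
= 9

9


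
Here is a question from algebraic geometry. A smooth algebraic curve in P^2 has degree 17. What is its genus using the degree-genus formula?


Using the genus formula for smooth plane curves:
g = (d-1)(d-2)/2
g = (17-1)(17-2)/2
g = 16*15/2
g = 240/2 = 120

120


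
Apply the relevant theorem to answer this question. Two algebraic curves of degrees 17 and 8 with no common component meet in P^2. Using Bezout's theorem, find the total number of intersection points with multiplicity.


Bezout's theorem states the intersection count equals the product of degrees.
Intersection count = 17 * 8 = 136

136


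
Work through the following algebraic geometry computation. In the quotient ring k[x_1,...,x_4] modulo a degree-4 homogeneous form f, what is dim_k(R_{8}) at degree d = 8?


For R = k[x_1,...,x_n]/(f) with f homogeneous of degree e:
The Hilbert series is (1 - t^e)/(1 - t)^n.
So h(d) = C(d+n-1, n-1) - C(d-e+n-1, n-1) for d >= e.
With n=4, e=4, d=8:
C(8+4-1, 4-1) = C(11, 3) = 165
C(8-4+4-1, 4-1) = C(7, 3) = 35
h(8) = 165 - 35 = 130

130


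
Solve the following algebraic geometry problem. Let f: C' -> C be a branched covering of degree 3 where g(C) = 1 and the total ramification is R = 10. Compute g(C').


Riemann-Hurwitz formula: 2g' - 2 = d(2g - 2) + R
Given: d = 3, g = 1, R = 10
2g' - 2 = 3*(2*1 - 2) + 10
2g' - 2 = 3*0 + 10
2g' - 2 = 0 + 10 = 10
2g' = 12
g' = 6

6


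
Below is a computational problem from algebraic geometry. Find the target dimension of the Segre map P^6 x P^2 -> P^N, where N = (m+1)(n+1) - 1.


The Segre embedding maps P^m x P^n into P^N via
all products of coordinates from each factor.
N = (m+1)(n+1) - 1
N = (6+1)(2+1) - 1
N = 7*3 - 1
N = 21 - 1 = 20

20


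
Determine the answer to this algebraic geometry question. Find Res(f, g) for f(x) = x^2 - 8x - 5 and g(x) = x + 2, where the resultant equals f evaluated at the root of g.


For Res(f, x - c), we evaluate f at x = c.
f(-2) = (-2)^2 - 8*(-2) - 5
= 4 + 16 - 5
= 20 - 5 = 15
Res(f, g) = 15

15


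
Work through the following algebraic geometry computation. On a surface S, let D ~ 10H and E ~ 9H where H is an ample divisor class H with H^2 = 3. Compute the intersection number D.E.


Using bilinearity of the intersection pairing on a surface S:
(aH).(bH) = ab * (H.H)
We have H^2 = 3.
D.E = (10H).(9H) = 10*9*3
= 90*3
= 270

270


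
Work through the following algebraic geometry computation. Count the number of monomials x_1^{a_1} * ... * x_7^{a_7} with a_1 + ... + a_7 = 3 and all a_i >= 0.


The number of degree-3 monomials in 7 variables is C(d+n-1, n-1).
= C(3+7-1, 7-1) = C(9, 6)
= 84

84


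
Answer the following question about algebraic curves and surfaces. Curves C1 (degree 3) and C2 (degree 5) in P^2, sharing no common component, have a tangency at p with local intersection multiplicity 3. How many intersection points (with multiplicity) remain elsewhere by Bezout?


By Bezout's theorem, the total intersection number is d1 * d2.
Total = 3 * 5 = 15
Intersection multiplicity at p = 3
Remaining intersections = 15 - 3 = 12

12


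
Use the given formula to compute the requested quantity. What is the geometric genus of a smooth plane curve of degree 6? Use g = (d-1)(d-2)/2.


Using the genus formula for smooth plane curves:
g = (d-1)(d-2)/2
g = (6-1)(6-2)/2
g = 5*4/2
g = 20/2 = 10

10


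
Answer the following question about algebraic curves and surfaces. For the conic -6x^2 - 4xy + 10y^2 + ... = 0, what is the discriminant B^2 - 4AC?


The discriminant of a conic Ax^2 + Bxy + Cy^2 + ... = 0 is B^2 - 4AC.
B^2 = (-4)^2 = 16
4AC = 4*(-6)*10 = -240
Discriminant = 16 + 240 = 256

256


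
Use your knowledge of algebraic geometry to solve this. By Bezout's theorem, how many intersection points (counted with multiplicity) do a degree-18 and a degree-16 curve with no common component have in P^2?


Bezout's theorem states the intersection count equals the product of degrees.
Intersection count = 18 * 16 = 288

288


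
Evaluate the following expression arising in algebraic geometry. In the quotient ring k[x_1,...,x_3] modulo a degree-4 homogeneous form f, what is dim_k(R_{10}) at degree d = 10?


For R = k[x_1,...,x_n]/(f) with f homogeneous of degree e:
The Hilbert series is (1 - t^e)/(1 - t)^n.
So h(d) = C(d+n-1, n-1) - C(d-e+n-1, n-1) for d >= e.
With n=3, e=4, d=10:
C(10+3-1, 3-1) = C(12, 2) = 66
C(10-4+3-1, 3-1) = C(8, 2) = 28
h(10) = 66 - 28 = 38

38


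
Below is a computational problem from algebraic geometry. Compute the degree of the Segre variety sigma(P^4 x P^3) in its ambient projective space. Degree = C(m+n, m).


The degree of the Segre variety P^4 x P^3 is C(m+n, m).
= C(7, 4)
= 35

35


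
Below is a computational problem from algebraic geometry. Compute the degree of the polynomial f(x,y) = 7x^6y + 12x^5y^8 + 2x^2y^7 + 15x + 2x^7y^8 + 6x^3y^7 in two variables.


Examine each term for its total degree (sum of exponents).
  Term '7x^6y' has total degree 6+1 = 7.
  Term '12x^5y^8' has total degree 5+8 = 13.
  Term '2x^2y^7' has total degree 2+7 = 9.
  Term '15x' has total degree 1+0 = 1.
  Term '2x^7y^8' has total degree 7+8 = 15.
  Term '6x^3y^7' has total degree 3+7 = 10.
The maximum total degree among all terms is 15.

15


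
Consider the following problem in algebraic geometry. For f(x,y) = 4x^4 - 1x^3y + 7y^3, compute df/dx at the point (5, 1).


df/dx = 4*4*x^3 + 3*(-1)*x^2*y
At (5,1): 4*4*5^3 + 3*(-1)*5^2*1
= 2000 - 75
= 1925

1925


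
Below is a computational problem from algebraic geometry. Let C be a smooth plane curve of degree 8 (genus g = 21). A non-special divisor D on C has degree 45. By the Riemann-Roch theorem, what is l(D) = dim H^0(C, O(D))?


First, compute the genus of a smooth plane curve of degree 8:
g = (d-1)(d-2)/2 = (8-1)(8-2)/2 = 21
For a non-special divisor D (i.e., h^1(D) = 0), Riemann-Roch gives:
l(D) = deg(D) - g + 1
Since deg(D) = 45 >= 2g - 1 = 41, D is non-special.
l(D) = 45 - 21 + 1 = 25

25


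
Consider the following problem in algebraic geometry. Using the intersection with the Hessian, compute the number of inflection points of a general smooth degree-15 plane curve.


For a general smooth plane curve C of degree d, the inflection points are
the intersection of C with its Hessian curve, which has degree 3(d-2).
By Bezout, the total intersection number is d * 3(d-2) = 15 * 39 = 585.
For a general curve every flex is ordinary, so each contributes
multiplicity 1 to C·Hess(C), and the number of distinct inflection
points is 3d(d-2).
Inflection points = 3*15*(15-2) = 3*15*13 = 585

585


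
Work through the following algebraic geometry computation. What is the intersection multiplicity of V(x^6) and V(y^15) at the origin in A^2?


The intersection multiplicity of V(x^a) and V(y^b) at the origin is:
I(O; V(x^6), V(y^15)) = dim_k(k[x,y]/(x^6, y^15))
A basis for k[x,y]/(x^6, y^15) is the set of monomials x^i * y^j
where 0 <= i < 6 and 0 <= j < 15.
The number of such monomials is 6 * 15 = 90

90


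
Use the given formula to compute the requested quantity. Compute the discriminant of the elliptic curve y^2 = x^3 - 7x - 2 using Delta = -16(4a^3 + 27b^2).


Compute each component:
4a^3 = 4*(-7)^3 = 4*(-343) = -1372
27b^2 = 27*(-2)^2 = 27*4 = 108
4a^3 + 27b^2 = -1372 + 108 = -1264
Delta = -16*(-1264) = 20224

20224


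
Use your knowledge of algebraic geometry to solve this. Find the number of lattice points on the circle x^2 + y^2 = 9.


Systematically check integer values of x where x^2 <= 9.
For each valid x, check if 9 - x^2 is a perfect square.
x=0: 9 - 0 = 9, sqrt = 3 (valid)
x=3: 9 - 9 = 0, sqrt = 0 (valid)
Total integer solutions found: 4

4


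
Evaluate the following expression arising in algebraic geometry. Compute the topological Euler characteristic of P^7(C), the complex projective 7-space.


The complex projective space P^7 has one cell in each even real dimension 0, 2, ..., 14.
The cohomology groups are H^{2k}(P^7) = Z for k = 0,...,7, and 0 otherwise.
Euler characteristic = sum of Betti numbers = 1 per even-dimensional cohomology group.
chi(P^7) = 7 + 1 = 8

8


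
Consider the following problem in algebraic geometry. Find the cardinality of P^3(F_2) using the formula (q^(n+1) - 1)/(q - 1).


P^3(F_2) has (q^(n+1) - 1)/(q - 1) points.
= 2^3 + 2^2 + 2^1 + 2^0
= 8 + 4 + 2 + 1
= 15

15


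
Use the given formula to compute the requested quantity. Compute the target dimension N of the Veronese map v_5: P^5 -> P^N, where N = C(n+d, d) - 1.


The Veronese embedding v_d: P^n -> P^N maps each point to all
degree-d monomials in n+1 homogeneous coordinates.
N = C(n+d, d) - 1
N = C(5+5, 5) - 1
N = C(10, 5) - 1
C(10, 5) = 252
N = 252 - 1 = 251

251


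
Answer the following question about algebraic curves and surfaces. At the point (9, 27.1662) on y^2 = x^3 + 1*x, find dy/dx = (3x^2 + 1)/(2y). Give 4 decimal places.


Using implicit differentiation of y^2 = x^3 + 1*x:
2y * dy/dx = 3x^2 + 1
dy/dx = (3x^2 + 1)/(2y)
Numerator: 3*9^2 + 1 = 244
Denominator: 2*27.1662 = 54.3324
dy/dx = 244/54.3324 = 4.4909

4.4909


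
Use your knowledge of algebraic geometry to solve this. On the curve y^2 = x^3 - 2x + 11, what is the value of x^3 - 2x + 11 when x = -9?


Compute x^3 - 2x + 11 at x = -9:
x^3 = (-9)^3 = -729
(-2)*x = (-2)*(-9) = 18
Sum: -729 + 18 + 11 = -700

-700


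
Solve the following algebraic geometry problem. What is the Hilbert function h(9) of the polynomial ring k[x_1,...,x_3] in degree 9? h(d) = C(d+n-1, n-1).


The Hilbert function for the polynomial ring in 3 variables is:
h(d) = C(d+n-1, n-1)
h(9) = C(9+3-1, 3-1) = C(11, 2)
= 11! / (2! * 9!)
= 55

55


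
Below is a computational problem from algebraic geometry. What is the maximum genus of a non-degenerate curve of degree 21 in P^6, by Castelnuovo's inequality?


Castelnuovo's bound: write d - 1 = m(r-1) + epsilon with 0 <= epsilon < r-1.
d - 1 = 21 - 1 = 20
r - 1 = 6 - 1 = 5
20 = 4*5 + 0, so m = 4, epsilon = 0
pi(d, r) = m(m-1)(r-1)/2 + m*epsilon
= 4*3*5/2 + 4*0
= 60/2 + 0
= 30 + 0 = 30

30


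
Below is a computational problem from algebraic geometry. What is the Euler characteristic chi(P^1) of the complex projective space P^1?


The complex projective space P^1 has one cell in each even real dimension 0, 2, ..., 2.
The cohomology groups are H^{2k}(P^1) = Z for k = 0,...,1, and 0 otherwise.
Euler characteristic = sum of Betti numbers = 1 per even-dimensional cohomology group.
chi(P^1) = 1 + 1 = 2

2


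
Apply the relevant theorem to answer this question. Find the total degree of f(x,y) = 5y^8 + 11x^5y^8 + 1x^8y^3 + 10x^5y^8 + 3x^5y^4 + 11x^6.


Examine each term for its total degree (sum of exponents).
  Term '5y^8' has total degree 0+8 = 8.
  Term '11x^5y^8' has total degree 5+8 = 13.
  Term '1x^8y^3' has total degree 8+3 = 11.
  Term '10x^5y^8' has total degree 5+8 = 13.
  Term '3x^5y^4' has total degree 5+4 = 9.
  Term '11x^6' has total degree 6+0 = 6.
The maximum total degree among all terms is 13.

13


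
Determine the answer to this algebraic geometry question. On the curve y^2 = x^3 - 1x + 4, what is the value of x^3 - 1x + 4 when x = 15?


Compute x^3 - 1x + 4 at x = 15:
x^3 = 15^3 = 3375
(-1)*x = (-1)*15 = -15
Sum: 3375 - 15 + 4 = 3364

3364


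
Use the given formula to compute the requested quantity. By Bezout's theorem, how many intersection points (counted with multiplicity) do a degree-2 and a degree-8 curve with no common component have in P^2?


Bezout's theorem states the intersection count equals the product of degrees.
Intersection count = 2 * 8 = 16

16


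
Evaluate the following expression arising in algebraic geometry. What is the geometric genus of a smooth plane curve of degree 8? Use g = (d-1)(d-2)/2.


Using the genus formula for smooth plane curves:
g = (d-1)(d-2)/2
g = (8-1)(8-2)/2
g = 7*6/2
g = 42/2 = 21

21


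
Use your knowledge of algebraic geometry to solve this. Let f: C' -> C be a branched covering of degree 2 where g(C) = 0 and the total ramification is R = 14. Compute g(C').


Riemann-Hurwitz formula: 2g' - 2 = d(2g - 2) + R
Given: d = 2, g = 0, R = 14
2g' - 2 = 2*(2*0 - 2) + 14
2g' - 2 = 2*(-2) + 14
2g' - 2 = -4 + 14 = 10
2g' = 12
g' = 6

6


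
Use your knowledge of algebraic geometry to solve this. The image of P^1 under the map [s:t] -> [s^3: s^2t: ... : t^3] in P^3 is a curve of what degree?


The rational normal curve in P^3 is the image of P^1 under the 3-uple Veronese.
A general hyperplane in P^3 pulls back to a degree-3 form on P^1, which has 3 zeros,
so the curve meets a general hyperplane in 3 points. Degree = 3.

3


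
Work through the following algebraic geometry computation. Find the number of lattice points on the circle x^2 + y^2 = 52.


Systematically check integer values of x where x^2 <= 52.
For each valid x, check if 52 - x^2 is a perfect square.
x=4: 52 - 16 = 36, sqrt = 6 (valid)
x=6: 52 - 36 = 16, sqrt = 4 (valid)
Total integer solutions found: 8

8


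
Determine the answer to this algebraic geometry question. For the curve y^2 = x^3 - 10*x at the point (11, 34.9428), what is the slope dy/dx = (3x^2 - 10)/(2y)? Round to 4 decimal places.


Using implicit differentiation of y^2 = x^3 - 10*x:
2y * dy/dx = 3x^2 - 10
dy/dx = (3x^2 - 10)/(2y)
Numerator: 3*11^2 - 10 = 353
Denominator: 2*34.9428 = 69.8856
dy/dx = 353/69.8856 = 5.0511

5.0511
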